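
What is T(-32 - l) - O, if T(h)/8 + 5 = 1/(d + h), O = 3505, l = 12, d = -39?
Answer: -294243/83 ≈ -3545.1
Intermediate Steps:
T(h) = -40 + 8/(-39 + h)
T(-32 - l) - O = 8*(196 - 5*(-32 - 1*12))/(-39 + (-32 - 1*12)) - 1*3505 = 8*(196 - 5*(-32 - 12))/(-39 + (-32 - 12)) - 3505 = 8*(196 - 5*(-44))/(-39 - 44) - 3505 = 8*(196 + 220)/(-83) - 3505 = 8*(-1/83)*416 - 3505 = -3328/83 - 3505 = -294243/83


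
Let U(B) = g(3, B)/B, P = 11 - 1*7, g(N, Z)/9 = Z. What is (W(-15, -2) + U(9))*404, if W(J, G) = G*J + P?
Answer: 17372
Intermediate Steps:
g(N, Z) = 9*Z
P = 4 (P = 11 - 7 = 4)
W(J, G) = 4 + G*J (W(J, G) = G*J + 4 = 4 + G*J)
U(B) = 9 (U(B) = (9*B)/B = 9)
(W(-15, -2) + U(9))*404 = ((4 - 2*(-15)) + 9)*404 = ((4 + 30) + 9)*404 = (34 + 9)*404 = 43*404 = 17372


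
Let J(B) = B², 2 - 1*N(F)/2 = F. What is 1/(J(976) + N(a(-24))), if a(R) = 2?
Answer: 1/952576 ≈ 1.0498e-6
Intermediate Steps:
N(F) = 4 - 2*F
1/(J(976) + N(a(-24))) = 1/(976² + (4 - 2*2)) = 1/(952576 + (4 - 4)) = 1/(952576 + 0) = 1/952576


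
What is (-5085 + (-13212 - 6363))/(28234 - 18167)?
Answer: -24660/10067 ≈ -2.4496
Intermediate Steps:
(-5085 + (-13212 - 6363))/(28234 - 18167) = (-5085 - 19575)/10067 = -24660*1/10067 = -24660/10067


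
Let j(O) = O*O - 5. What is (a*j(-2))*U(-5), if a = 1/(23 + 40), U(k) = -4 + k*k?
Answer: -1/3 ≈ -0.33333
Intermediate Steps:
U(k) = -4 + k**2
a = 1/63 ≈ 0.015873
j(O) = -5 + O**2 (j(O) = O**2 - 5 = -5 + O**2)
(a*j(-2))*U(-5) = ((-5 + (-2)**2)/63)*(-4 + (-5)**2) = ((-5 + 4)/63)*(-4 + 25) = ((1/63)*(-1))*21 = -1/63*21 = -1/3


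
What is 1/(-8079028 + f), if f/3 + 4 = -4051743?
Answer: -1/20234269 ≈ -4.9421e-8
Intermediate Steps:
f = -12155241 (f = -12 + 3*(-4051743) = -12 - 12155229 = -12155241)
1/(-8079028 + f) = 1/(-8079028 - 12155241) = 1/(-20234269) = -1/20234269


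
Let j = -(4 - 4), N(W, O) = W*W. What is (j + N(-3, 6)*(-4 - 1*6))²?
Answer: 8100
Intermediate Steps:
N(W, O) = W²
j = 0 (j = -1*0 = 0)
(j + N(-3, 6)*(-4 - 1*6))² = (0 + (-3)²*(-4 - 1*6))² = (0 + 9*(-4 - 6))² = (0 + 9*(-10))² = (0 - 90)² = (-90)² = 8100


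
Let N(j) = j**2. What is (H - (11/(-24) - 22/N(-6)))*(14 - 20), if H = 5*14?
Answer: -5117/12 ≈ -426.42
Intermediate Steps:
H = 70
(H - (11/(-24) - 22/N(-6)))*(14 - 20) = (70 - (11/(-24) - 22/((-6)**2)))*(14 - 20) = (70 - (11*(-1/24) - 22/36))*(-6) = (70 - (-11/24 - 22*1/36))*(-6) = (70 - (-11/24 - 11/18))*(-6) = (70 - 1*(-77/72))*(-6) = (70 + 77/72)*(-6) = (5117/72)*(-6) = -5117/12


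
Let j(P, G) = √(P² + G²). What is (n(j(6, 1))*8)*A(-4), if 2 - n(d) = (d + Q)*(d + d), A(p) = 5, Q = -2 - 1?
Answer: -2880 + 240*√37 ≈ -1420.1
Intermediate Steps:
j(P, G) = √(G² + P²)
Q = -3
n(d) = 2 - 2*d*(-3 + d) (n(d) = 2 - (d - 3)*(d + d) = 2 - (-3 + d)*2*d = 2 - 2*d*(-3 + d))
(n(j(6, 1))*8)*A(-4) = ((2 - 2*(√(1² + 6²))² + 6*√(1² + 6²))*8)*5 = ((2 - 2*(√(1 + 36))² + 6*√(1 + 36))*8)*5 = ((2 - 2*(√37)² + 6*√37)*8)*5 = ((2 - 2*37 + 6*√37)*8)*5 = ((2 - 74 + 6*√37)*8)*5 = ((-72 + 6*√37)*8)*5 = (-576 + 48*√37)*5 = -2880 + 240*√37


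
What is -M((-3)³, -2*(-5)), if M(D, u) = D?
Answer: 27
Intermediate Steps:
-M((-3)³, -2*(-5)) = -1*(-3)³ = -1*(-27) = 27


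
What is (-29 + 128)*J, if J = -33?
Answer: -3267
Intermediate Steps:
(-29 + 128)*J = (-29 + 128)*(-33) = 99*(-33) = -3267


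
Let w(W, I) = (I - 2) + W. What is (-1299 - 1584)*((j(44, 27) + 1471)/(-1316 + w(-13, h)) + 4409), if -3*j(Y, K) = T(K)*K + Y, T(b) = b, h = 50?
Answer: -2325640181/183 ≈ -1.2708e+7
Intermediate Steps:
w(W, I) = -2 + I + W (w(W, I) = (-2 + I) + W = -2 + I + W)
j(Y, K) = -Y/3 - K²/3 (j(Y, K) = -(K*K + Y)/3 = -(K² + Y)/3 = -(Y + K²)/3 = -Y/3 - K²/3)
(-1299 - 1584)*((j(44, 27) + 1471)/(-1316 + w(-13, h)) + 4409) = (-1299 - 1584)*(((-⅓*44 - ⅓*27²) + 1471)/(-1316 + (-2 + 50 - 13)) + 4409) = -2883*(((-44/3 - ⅓*729) + 1471)/(-1316 + 35) + 4409) = -2883*(((-44/3 - 243) + 1471)/(-1281) + 4409) = -2883*((-773/3 + 1471)*(-1/1281) + 4409) = -2883*((3640/3)*(-1/1281) + 4409) = -2883*(-520/549 + 4409) = -2883*2420021/549 = -2325640181/183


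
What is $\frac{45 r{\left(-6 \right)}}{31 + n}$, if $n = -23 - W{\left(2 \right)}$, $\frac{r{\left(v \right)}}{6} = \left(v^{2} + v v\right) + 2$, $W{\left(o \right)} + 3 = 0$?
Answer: $\frac{19980}{11} \approx 1816.4$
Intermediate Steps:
$W{\left(o \right)} = -3$ ($W{\left(o \right)} = -3 + 0 = -3$)
$r{\left(v \right)} = 12 + 12 v^{2}$ ($r{\left(v \right)} = 6 \left(\left(v^{2} + v v\right) + 2\right) = 6 \left(\left(v^{2} + v^{2}\right) + 2\right) = 6 \left(2 v^{2} + 2\right) = 6 \left(2 + 2 v^{2}\right) = 12 + 12 v^{2}$)
$n = -20$ ($n = -23 - -3 = -23 + 3 = -20$)
$\frac{45 r{\left(-6 \right)}}{31 + n} = \frac{45 \left(12 + 12 \left(-6\right)^{2}\right)}{31 - 20} = \frac{45 \left(12 + 12 \cdot 36\right)}{11} = 45 \left(12 + 432\right) \frac{1}{11} = 45 \cdot 444 \cdot \frac{1}{11} = 19980 \cdot \frac{1}{11} = \frac{19980}{11}$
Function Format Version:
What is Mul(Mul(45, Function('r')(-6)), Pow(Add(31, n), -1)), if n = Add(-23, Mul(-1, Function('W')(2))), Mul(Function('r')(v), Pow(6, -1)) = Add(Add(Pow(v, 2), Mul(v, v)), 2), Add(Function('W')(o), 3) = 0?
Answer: Rational(19980, 11) ≈ 1816.4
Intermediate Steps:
Function('W')(o) = -3 (Function('W')(o) = Add(-3, 0) = -3)
Function('r')(v) = Add(12, Mul(12, Pow(v, 2))) (Function('r')(v) = Mul(6, Add(Add(Pow(v, 2), Mul(v, v)), 2)) = Mul(6, Add(Add(Pow(v, 2), Pow(v, 2)), 2)) = Mul(6, Add(Mul(2, Pow(v, 2)), 2)) = Mul(6, Add(2, Mul(2, Pow(v, 2)))) = Add(12, Mul(12, Pow(v, 2))))
n = -20 (n = Add(-23, Mul(-1, -3)) = Add(-23, 3) = -20)
Mul(Mul(45, Function('r')(-6)), Pow(Add(31, n), -1)) = Mul(Mul(45, Add(12, Mul(12, Pow(-6, 2)))), Pow(Add(31, -20), -1)) = Mul(Mul(45, Add(12, Mul(12, 36))), Pow(11, -1)) = Mul(Mul(45, Add(12, 432)), Rational(1, 11)) = Mul(Mul(45, 444), Rational(1, 11)) = Mul(19980, Rational(1, 11)) = Rational(19980, 11)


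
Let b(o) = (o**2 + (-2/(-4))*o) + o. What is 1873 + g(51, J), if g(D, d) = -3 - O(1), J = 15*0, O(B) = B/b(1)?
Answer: 9348/5 ≈ 1869.6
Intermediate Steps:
b(o) = o**2 + 3*o/2 (b(o) = (o**2 + (-2*(-1/4))*o) + o = (o**2 + o/2) + o = o**2 + 3*o/2)
O(B) = 2*B/5 (O(B) = B/(((1/2)*1*(3 + 2*1))) = B/(((1/2)*1*(3 + 2))) = B/(((1/2)*1*5)) = B/(5/2) = B*(2/5) = 2*B/5)
J = 0
g(D, d) = -17/5 (g(D, d) = -3 - 2/5 = -17/5)
1873 + g(51, J) = 1873 - 17/5 = 9348/5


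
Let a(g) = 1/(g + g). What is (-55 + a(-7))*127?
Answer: -97917/14 ≈ -6994.1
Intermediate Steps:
a(g) = 1/(2*g)
(-55 + a(-7))*127 = (-55 + (½)/(-7))*127 = (-55 + (½)*(-⅐))*127 = (-55 - 1/14)*127 = -771/14*127 = -97917/14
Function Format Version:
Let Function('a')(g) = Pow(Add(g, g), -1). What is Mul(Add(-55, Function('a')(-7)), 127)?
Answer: Rational(-97917, 14) ≈ -6994.1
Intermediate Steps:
Function('a')(g) = Mul(Rational(1, 2), Pow(g, -1)) (Function('a')(g) = Pow(Mul(2, g), -1) = Mul(Rational(1, 2), Pow(g, -1)))
Mul(Add(-55, Function('a')(-7)), 127) = Mul(Add(-55, Mul(Rational(1, 2), Pow(-7, -1))), 127) = Mul(Add(-55, Mul(Rational(1, 2), Rational(-1, 7))), 127) = Mul(Add(-55, Rational(-1, 14)), 127) = Mul(Rational(-771, 14), 127) = Rational(-97917, 14)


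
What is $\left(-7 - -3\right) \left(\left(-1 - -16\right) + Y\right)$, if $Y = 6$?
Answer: $-84$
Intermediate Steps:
$\left(-7 - -3\right) \left(\left(-1 - -16\right) + Y\right) = \left(-7 - -3\right) \left(\left(-1 - -16\right) + 6\right) = \left(-7 + 3\right) \left(\left(-1 + 16\right) + 6\right) = - 4 \left(15 + 6\right) = \left(-4\right) 21 = -84$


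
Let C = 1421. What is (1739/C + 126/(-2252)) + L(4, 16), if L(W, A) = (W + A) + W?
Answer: 40269695/1600046 ≈ 25.168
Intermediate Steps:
L(W, A) = A + 2*W (L(W, A) = (A + W) + W = A + 2*W)
(1739/C + 126/(-2252)) + L(4, 16) = (1739/1421 + 126/(-2252)) + (16 + 2*4) = (1739*(1/1421) + 126*(-1/2252)) + (16 + 8) = (1739/1421 - 63/1126) + 24 = 1868591/1600046 + 24 = 40269695/1600046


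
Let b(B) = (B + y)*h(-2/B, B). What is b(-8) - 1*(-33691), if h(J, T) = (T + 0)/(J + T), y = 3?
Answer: 1044261/31 ≈ 33686.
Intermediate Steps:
h(J, T) = T/(J + T)
b(B) = B*(3 + B)/(B - 2/B) (b(B) = (B + 3)*(B/(-2/B + B)) = (3 + B)*(B/(B - 2/B)) = B*(3 + B)/(B - 2/B))
b(-8) - 1*(-33691) = (-8)**2*(3 - 8)/(-2 + (-8)**2) - 1*(-33691) = 64*(-5)/(-2 + 64) + 33691 = 64*(-5)/62 + 33691 = 64*(1/62)*(-5) + 33691 = -160/31 + 33691 = 1044261/31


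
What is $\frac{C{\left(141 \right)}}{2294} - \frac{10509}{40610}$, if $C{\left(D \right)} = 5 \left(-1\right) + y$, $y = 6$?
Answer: $- \frac{194089}{751285} \approx -0.25834$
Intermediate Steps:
$C{\left(D \right)} = 1$ ($C{\left(D \right)} = 5 \left(-1\right) + 6 = -5 + 6 = 1$)
$\frac{C{\left(141 \right)}}{2294} - \frac{10509}{40610} = 1 \cdot \frac{1}{2294} - \frac{10509}{40610} = 1 \cdot \frac{1}{2294} - \frac{339}{1310} = \frac{1}{2294} - \frac{339}{1310} = - \frac{194089}{751285}$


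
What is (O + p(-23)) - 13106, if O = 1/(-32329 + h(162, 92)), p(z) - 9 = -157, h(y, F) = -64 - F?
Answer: -430556191/32485 ≈ -13254.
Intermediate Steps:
p(z) = -148 (p(z) = 9 - 157 = -148)
O = -1/32485 (O = 1/(-32329 + (-64 - 1*92)) = 1/(-32329 + (-64 - 92)) = 1/(-32329 - 156) = 1/(-32485) = -1/32485 ≈ -3.0783e-5)
(O + p(-23)) - 13106 = (-1/32485 - 148) - 13106 = -4807781/32485 - 13106 = -430556191/32485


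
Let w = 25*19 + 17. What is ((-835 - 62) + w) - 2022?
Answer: -2427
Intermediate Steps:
w = 492 (w = 475 + 17 = 492)
((-835 - 62) + w) - 2022 = ((-835 - 62) + 492) - 2022 = (-897 + 492) - 2022 = -405 - 2022 = -2427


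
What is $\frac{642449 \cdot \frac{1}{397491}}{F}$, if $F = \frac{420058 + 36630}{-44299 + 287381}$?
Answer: $\frac{78083893909}{90764684904} \approx 0.86029$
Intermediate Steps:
$F = \frac{228344}{121541}$ ($F = \frac{456688}{243082} = 456688 \cdot \frac{1}{243082} = \frac{228344}{121541} \approx 1.8787$)
$\frac{642449 \cdot \frac{1}{397491}}{F} = \frac{642449 \cdot \frac{1}{397491}}{\frac{228344}{121541}} = 642449 \cdot \frac{1}{397491} \cdot \frac{121541}{228344} = \frac{642449}{397491} \cdot \frac{121541}{228344} = \frac{78083893909}{90764684904}$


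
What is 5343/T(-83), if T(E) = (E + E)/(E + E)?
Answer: 5343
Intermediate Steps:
T(E) = 1 (T(E) = (2*E)/((2*E)) = (2*E)*(1/(2*E)) = 1)
5343/T(-83) = 5343/1 = 5343*1 = 5343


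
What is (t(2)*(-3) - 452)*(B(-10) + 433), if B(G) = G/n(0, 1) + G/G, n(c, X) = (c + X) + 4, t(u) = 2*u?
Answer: -200448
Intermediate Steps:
n(c, X) = 4 + X + c (n(c, X) = (X + c) + 4 = 4 + X + c)
B(G) = 1 + G/5 (B(G) = G/(4 + 1 + 0) + G/G = G/5 + 1 = 1 + G/5)
(t(2)*(-3) - 452)*(B(-10) + 433) = ((2*2)*(-3) - 452)*((1 + (⅕)*(-10)) + 433) = (4*(-3) - 452)*((1 - 2) + 433) = (-12 - 452)*(-1 + 433) = -464*432 = -200448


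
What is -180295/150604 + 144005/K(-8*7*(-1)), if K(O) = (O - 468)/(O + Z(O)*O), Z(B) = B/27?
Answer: -25201642521635/418829724 ≈ -60172.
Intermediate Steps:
Z(B) = B/27 (Z(B) = B*(1/27) = B/27)
K(O) = (-468 + O)/(O + O**2/27) (K(O) = (O - 468)/(O + (O/27)*O) = (-468 + O)/(O + O**2/27))
-180295/150604 + 144005/K(-8*7*(-1)) = -180295/150604 + 144005/((27*(-468 - 8*7*(-1))/(((-8*7*(-1)))*(27 - 8*7*(-1))))) = -180295*1/150604 + 144005/((27*(-468 - 56*(-1))/(((-56*(-1)))*(27 - 56*(-1))))) = -180295/150604 + 144005/((27*(-468 + 56)/(56*(27 + 56)))) = -180295/150604 + 144005/((27*(1/56)*(-412)/83)) = -180295/150604 + 144005/((27*(1/56)*(1/83)*(-412))) = -180295/150604 + 144005/(-2781/1162) = -180295/150604 + 144005*(-1162/2781) = -180295/150604 - 167333810/2781 = -25201642521635/418829724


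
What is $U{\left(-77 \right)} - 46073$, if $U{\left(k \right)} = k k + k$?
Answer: $-40221$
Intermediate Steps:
$U{\left(k \right)} = k + k^{2}$ ($U{\left(k \right)} = k^{2} + k = k + k^{2}$)
$U{\left(-77 \right)} - 46073 = - 77 \left(1 - 77\right) - 46073 = \left(-77\right) \left(-76\right) - 46073 = 5852 - 46073 = -40221$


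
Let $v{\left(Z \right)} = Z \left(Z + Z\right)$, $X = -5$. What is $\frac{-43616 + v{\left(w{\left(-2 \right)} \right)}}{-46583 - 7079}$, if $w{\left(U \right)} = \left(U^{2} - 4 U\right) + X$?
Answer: $\frac{21759}{26831} \approx 0.81096$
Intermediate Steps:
$w{\left(U \right)} = -5 + U^{2} - 4 U$ ($w{\left(U \right)} = \left(U^{2} - 4 U\right) - 5 = -5 + U^{2} - 4 U$)
$v{\left(Z \right)} = 2 Z^{2}$ ($v{\left(Z \right)} = Z 2 Z = 2 Z^{2}$)
$\frac{-43616 + v{\left(w{\left(-2 \right)} \right)}}{-46583 - 7079} = \frac{-43616 + 2 \left(-5 + \left(-2\right)^{2} - -8\right)^{2}}{-46583 - 7079} = \frac{-43616 + 2 \left(-5 + 4 + 8\right)^{2}}{-53662} = \left(-43616 + 2 \cdot 7^{2}\right) \left(- \frac{1}{53662}\right) = \left(-43616 + 2 \cdot 49\right) \left(- \frac{1}{53662}\right) = \left(-43616 + 98\right) \left(- \frac{1}{53662}\right) = \left(-43518\right) \left(- \frac{1}{53662}\right) = \frac{21759}{26831}$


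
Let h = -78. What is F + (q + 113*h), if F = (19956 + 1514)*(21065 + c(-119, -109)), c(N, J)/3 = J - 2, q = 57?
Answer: 445107283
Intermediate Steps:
c(N, J) = -6 + 3*J (c(N, J) = 3*(J - 2) = 3*(-2 + J) = -6 + 3*J)
F = 445116040 (F = (19956 + 1514)*(21065 + (-6 + 3*(-109))) = 21470*(21065 + (-6 - 327)) = 21470*(21065 - 333) = 21470*20732 = 445116040)
F + (q + 113*h) = 445116040 + (57 + 113*(-78)) = 445116040 + (57 - 8814) = 445116040 - 8757 = 445107283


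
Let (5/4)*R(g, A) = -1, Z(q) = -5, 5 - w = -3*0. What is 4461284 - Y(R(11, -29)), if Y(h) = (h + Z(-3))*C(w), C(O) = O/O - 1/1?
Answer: 4461284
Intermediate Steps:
w = 5 (w = 5 - (-3)*0 = 5 - 1*0 = 5 + 0 = 5)
C(O) = 0 (C(O) = 1 - 1*1 = 1 - 1 = 0)
R(g, A) = -4/5 (R(g, A) = (4/5)*(-1) = -4/5)
Y(h) = 0 (Y(h) = (h - 5)*0 = (-5 + h)*0 = 0)
4461284 - Y(R(11, -29)) = 4461284 - 1*0 = 4461284 + 0 = 4461284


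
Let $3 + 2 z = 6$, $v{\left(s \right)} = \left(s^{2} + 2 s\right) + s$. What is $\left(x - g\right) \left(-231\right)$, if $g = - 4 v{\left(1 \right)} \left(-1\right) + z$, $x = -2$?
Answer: $\frac{9009}{2} \approx 4504.5$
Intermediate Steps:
$v{\left(s \right)} = s^{2} + 3 s$
$z = \frac{3}{2}$ ($z = - \frac{3}{2} + \frac{1}{2} \cdot 6 = - \frac{3}{2} + 3 = \frac{3}{2} \approx 1.5$)
$g = \frac{35}{2}$ ($g = - 4 \cdot 1 \left(3 + 1\right) \left(-1\right) + \frac{3}{2} = - 4 \cdot 1 \cdot 4 \left(-1\right) + \frac{3}{2} = \left(-4\right) 4 \left(-1\right) + \frac{3}{2} = \left(-16\right) \left(-1\right) + \frac{3}{2} = 16 + \frac{3}{2} = \frac{35}{2} \approx 17.5$)
$\left(x - g\right) \left(-231\right) = \left(-2 - \frac{35}{2}\right) \left(-231\right) = \left(- \frac{39}{2}\right) \left(-231\right) = \frac{9009}{2}$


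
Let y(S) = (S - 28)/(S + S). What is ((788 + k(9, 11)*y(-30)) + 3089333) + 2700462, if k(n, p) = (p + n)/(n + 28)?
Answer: 642754771/111 ≈ 5.7906e+6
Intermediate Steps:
k(n, p) = (n + p)/(28 + n)
y(S) = (-28 + S)/(2*S) (y(S) = (-28 + S)/((2*S)) = (-28 + S)*(1/(2*S)) = (-28 + S)/(2*S))
((788 + k(9, 11)*y(-30)) + 3089333) + 2700462 = ((788 + ((9 + 11)/(28 + 9))*((1/2)*(-28 - 30)/(-30))) + 3089333) + 2700462 = ((788 + (20/37)*((1/2)*(-1/30)*(-58))) + 3089333) + 2700462 = ((788 + ((1/37)*20)*(29/30)) + 3089333) + 2700462 = ((788 + (20/37)*(29/30)) + 3089333) + 2700462 = ((788 + 58/111) + 3089333) + 2700462 = (87526/111 + 3089333) + 2700462 = 343003489/111 + 2700462 = 642754771/111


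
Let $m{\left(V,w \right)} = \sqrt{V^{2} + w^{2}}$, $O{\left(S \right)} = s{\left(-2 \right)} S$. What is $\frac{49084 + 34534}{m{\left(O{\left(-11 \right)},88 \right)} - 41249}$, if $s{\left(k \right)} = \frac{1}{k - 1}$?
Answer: $- \frac{15521214969}{7656625096} - \frac{1379697 \sqrt{577}}{7656625096} \approx -2.0315$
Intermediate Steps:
$s{\left(k \right)} = \frac{1}{-1 + k}$
$O{\left(S \right)} = - \frac{S}{3}$ ($O{\left(S \right)} = \frac{S}{-1 - 2} = \frac{S}{-3} = - \frac{S}{3}$)
$\frac{49084 + 34534}{m{\left(O{\left(-11 \right)},88 \right)} - 41249} = \frac{49084 + 34534}{\sqrt{\left(\left(- \frac{1}{3}\right) \left(-11\right)\right)^{2} + 88^{2}} - 41249} = \frac{83618}{\sqrt{\left(\frac{11}{3}\right)^{2} + 7744} - 41249} = \frac{83618}{\sqrt{\frac{121}{9} + 7744} - 41249} = \frac{83618}{\sqrt{\frac{69817}{9}} - 41249} = \frac{83618}{\frac{11 \sqrt{577}}{3} - 41249} = \frac{83618}{-41249 + \frac{11 \sqrt{577}}{3}}$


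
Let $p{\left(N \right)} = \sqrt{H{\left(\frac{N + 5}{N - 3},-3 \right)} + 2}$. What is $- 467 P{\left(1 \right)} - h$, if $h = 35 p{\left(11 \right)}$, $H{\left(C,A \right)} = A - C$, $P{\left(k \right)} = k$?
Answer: $-467 - 35 i \sqrt{3} \approx -467.0 - 60.622 i$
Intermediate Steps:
$p{\left(N \right)} = \sqrt{-1 - \frac{5 + N}{-3 + N}}$ ($p{\left(N \right)} = \sqrt{\left(-3 - \frac{N + 5}{N - 3}\right) + 2} = \sqrt{\left(-3 - \frac{5 + N}{-3 + N}\right) + 2} = \sqrt{-1 - \frac{5 + N}{-3 + N}}$)
$h = 35 i \sqrt{3}$ ($h = 35 \sqrt{2} \sqrt{\frac{-1 - 11}{-3 + 11}} = 35 \sqrt{2} \sqrt{\frac{-1 - 11}{8}} = 35 \sqrt{2} \sqrt{\frac{1}{8} \left(-12\right)} = 35 \sqrt{2} \sqrt{- \frac{3}{2}} = 35 \sqrt{2} \frac{i \sqrt{6}}{2} = 35 i \sqrt{3} \approx 60.622 i$)
$- 467 P{\left(1 \right)} - h = \left(-467\right) 1 - 35 i \sqrt{3} = -467 - 35 i \sqrt{3}$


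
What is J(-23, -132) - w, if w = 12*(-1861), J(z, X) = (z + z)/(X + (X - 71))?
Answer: 7481266/335 ≈ 22332.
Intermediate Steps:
J(z, X) = 2*z/(-71 + 2*X) (J(z, X) = (2*z)/(X + (-71 + X)) = (2*z)/(-71 + 2*X) = 2*z/(-71 + 2*X))
w = -22332
J(-23, -132) - w = 2*(-23)/(-71 + 2*(-132)) - 1*(-22332) = 2*(-23)/(-71 - 264) + 22332 = 2*(-23)/(-335) + 22332 = 2*(-23)*(-1/335) + 22332 = 46/335 + 22332 = 7481266/335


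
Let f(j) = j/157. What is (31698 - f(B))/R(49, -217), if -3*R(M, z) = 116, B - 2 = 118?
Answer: -7464699/9106 ≈ -819.76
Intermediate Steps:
B = 120 (B = 2 + 118 = 120)
R(M, z) = -116/3 (R(M, z) = -1/3*116 = -116/3)
f(j) = j/157 (f(j) = j*(1/157) = j/157)
(31698 - f(B))/R(49, -217) = (31698 - 120/157)/(-116/3) = (31698 - 1*120/157)*(-3/116) = (31698 - 120/157)*(-3/116) = (4976466/157)*(-3/116) = -7464699/9106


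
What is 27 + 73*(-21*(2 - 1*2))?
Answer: 27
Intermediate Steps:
27 + 73*(-21*(2 - 1*2)) = 27 + 73*(-21*(2 - 2)) = 27 + 73*(-21*0) = 27 + 73*0 = 27 + 0 = 27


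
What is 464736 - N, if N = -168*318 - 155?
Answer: 518315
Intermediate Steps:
N = -53579 (N = -53424 - 155 = -53579)
464736 - N = 464736 - 1*(-53579) = 464736 + 53579 = 518315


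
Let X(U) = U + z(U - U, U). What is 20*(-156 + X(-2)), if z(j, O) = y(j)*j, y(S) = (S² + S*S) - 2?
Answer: -3160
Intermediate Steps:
y(S) = -2 + 2*S² (y(S) = (S² + S²) - 2 = 2*S² - 2 = -2 + 2*S²)
z(j, O) = j*(-2 + 2*j²) (z(j, O) = (-2 + 2*j²)*j = j*(-2 + 2*j²))
X(U) = U (X(U) = U + 2*(U - U)*(-1 + (U - U)²) = U + 2*0*(-1 + 0²) = U + 2*0*(-1 + 0) = U + 2*0*(-1) = U + 0 = U)
20*(-156 + X(-2)) = 20*(-156 - 2) = 20*(-158) = -3160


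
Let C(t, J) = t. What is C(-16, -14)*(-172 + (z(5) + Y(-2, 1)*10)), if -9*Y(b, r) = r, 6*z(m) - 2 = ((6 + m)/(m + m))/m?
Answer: 621868/225 ≈ 2763.9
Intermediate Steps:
z(m) = 1/3 + (6 + m)/(12*m**2) (z(m) = 1/3 + (((6 + m)/(m + m))/m)/6 = 1/3 + (((6 + m)/((2*m)))/m)/6 = 1/3 + (((6 + m)*(1/(2*m)))/m)/6 = 1/3 + (((6 + m)/(2*m))/m)/6 = 1/3 + ((6 + m)/(2*m**2))/6 = 1/3 + (6 + m)/(12*m**2))
Y(b, r) = -r/9
C(-16, -14)*(-172 + (z(5) + Y(-2, 1)*10)) = -16*(-172 + ((1/12)*(6 + 5 + 4*5**2)/5**2 - 1/9*1*10)) = -16*(-172 + ((1/12)*(1/25)*(6 + 5 + 4*25) - 1/9*10)) = -16*(-172 + ((1/12)*(1/25)*(6 + 5 + 100) - 10/9)) = -16*(-172 + ((1/12)*(1/25)*111 - 10/9)) = -16*(-172 + (37/100 - 10/9)) = -16*(-172 - 667/900) = -16*(-155467/900) = 621868/225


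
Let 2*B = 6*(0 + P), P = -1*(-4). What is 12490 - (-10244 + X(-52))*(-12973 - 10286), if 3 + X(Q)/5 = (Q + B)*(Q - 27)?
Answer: 128890609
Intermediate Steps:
P = 4
B = 12 (B = (6*(0 + 4))/2 = (6*4)/2 = (½)*24 = 12)
X(Q) = -15 + 5*(-27 + Q)*(12 + Q) (X(Q) = -15 + 5*((Q + 12)*(Q - 27)) = -15 + 5*((12 + Q)*(-27 + Q)) = -15 + 5*((-27 + Q)*(12 + Q)) = -15 + 5*(-27 + Q)*(12 + Q))
12490 - (-10244 + X(-52))*(-12973 - 10286) = 12490 - (-10244 + (-1635 - 75*(-52) + 5*(-52)²))*(-12973 - 10286) = 12490 - (-10244 + (-1635 + 3900 + 5*2704))*(-23259) = 12490 - (-10244 + (-1635 + 3900 + 13520))*(-23259) = 12490 - (-10244 + 15785)*(-23259) = 12490 - 5541*(-23259) = 12490 - 1*(-128878119) = 12490 + 128878119 = 128890609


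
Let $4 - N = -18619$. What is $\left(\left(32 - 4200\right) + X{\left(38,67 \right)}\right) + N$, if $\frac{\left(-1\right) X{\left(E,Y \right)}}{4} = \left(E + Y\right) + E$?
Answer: $13883$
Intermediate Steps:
$X{\left(E,Y \right)} = - 8 E - 4 Y$ ($X{\left(E,Y \right)} = - 4 \left(\left(E + Y\right) + E\right) = - 4 \left(Y + 2 E\right) = - 8 E - 4 Y$)
$N = 18623$ ($N = 4 - -18619 = 4 + 18619 = 18623$)
$\left(\left(32 - 4200\right) + X{\left(38,67 \right)}\right) + N = \left(\left(32 - 4200\right) - 572\right) + 18623 = \left(-4168 - 572\right) + 18623 = -4740 + 18623 = 13883$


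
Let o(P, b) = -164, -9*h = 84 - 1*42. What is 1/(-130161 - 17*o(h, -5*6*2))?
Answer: -1/127373 ≈ -7.8510e-6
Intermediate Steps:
h = -14/3 (h = -(84 - 1*42)/9 = -(84 - 42)/9 = -⅑*42 = -14/3 ≈ -4.6667)
1/(-130161 - 17*o(h, -5*6*2)) = 1/(-130161 - 17*(-164)) = 1/(-130161 + 2788) = 1/(-127373) = -1/127373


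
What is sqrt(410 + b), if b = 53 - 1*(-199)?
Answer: sqrt(662) ≈ 25.729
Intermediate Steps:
b = 252 (b = 53 + 199 = 252)
sqrt(410 + b) = sqrt(410 + 252) = sqrt(662)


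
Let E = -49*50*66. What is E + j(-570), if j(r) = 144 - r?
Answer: -160986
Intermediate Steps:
E = -161700 (E = -2450*66 = -161700)
E + j(-570) = -161700 + (144 - 1*(-570)) = -161700 + (144 + 570) = -161700 + 714 = -160986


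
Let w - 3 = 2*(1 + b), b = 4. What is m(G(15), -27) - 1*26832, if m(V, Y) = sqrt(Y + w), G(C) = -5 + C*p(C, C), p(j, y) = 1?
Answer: -26832 + I*sqrt(14) ≈ -26832.0 + 3.7417*I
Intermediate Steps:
G(C) = -5 + C (G(C) = -5 + C*1 = -5 + C)
w = 13 (w = 3 + 2*(1 + 4) = 3 + 2*5 = 3 + 10 = 13)
m(V, Y) = sqrt(13 + Y) (m(V, Y) = sqrt(Y + 13) = sqrt(13 + Y))
m(G(15), -27) - 1*26832 = sqrt(13 - 27) - 1*26832 = sqrt(-14) - 26832 = I*sqrt(14) - 26832 = -26832 + I*sqrt(14)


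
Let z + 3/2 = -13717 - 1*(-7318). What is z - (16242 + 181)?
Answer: -45647/2 ≈ -22824.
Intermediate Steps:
z = -12801/2 (z = -3/2 + (-13717 - 1*(-7318)) = -3/2 + (-13717 + 7318) = -3/2 - 6399 = -12801/2 ≈ -6400.5)
z - (16242 + 181) = -12801/2 - (16242 + 181) = -12801/2 - 1*16423 = -12801/2 - 16423 = -45647/2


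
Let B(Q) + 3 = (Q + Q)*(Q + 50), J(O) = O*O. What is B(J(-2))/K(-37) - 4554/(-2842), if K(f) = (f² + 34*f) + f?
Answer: 778107/105154 ≈ 7.3997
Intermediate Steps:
J(O) = O²
K(f) = f² + 35*f
B(Q) = -3 + 2*Q*(50 + Q) (B(Q) = -3 + (Q + Q)*(Q + 50) = -3 + (2*Q)*(50 + Q) = -3 + 2*Q*(50 + Q))
B(J(-2))/K(-37) - 4554/(-2842) = (-3 + 2*((-2)²)² + 100*(-2)²)/((-37*(35 - 37))) - 4554/(-2842) = (-3 + 2*4² + 100*4)/((-37*(-2))) - 4554*(-1/2842) = (-3 + 2*16 + 400)/74 + 2277/1421 = (-3 + 32 + 400)*(1/74) + 2277/1421 = 429*(1/74) + 2277/1421 = 429/74 + 2277/1421 = 778107/105154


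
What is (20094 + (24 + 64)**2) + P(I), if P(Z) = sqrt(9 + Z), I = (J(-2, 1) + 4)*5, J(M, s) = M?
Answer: 27838 + sqrt(19) ≈ 27842.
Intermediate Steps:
I = 10 (I = (-2 + 4)*5 = 2*5 = 10)
(20094 + (24 + 64)**2) + P(I) = (20094 + (24 + 64)**2) + sqrt(9 + 10) = (20094 + 88**2) + sqrt(19) = (20094 + 7744) + sqrt(19) = 27838 + sqrt(19)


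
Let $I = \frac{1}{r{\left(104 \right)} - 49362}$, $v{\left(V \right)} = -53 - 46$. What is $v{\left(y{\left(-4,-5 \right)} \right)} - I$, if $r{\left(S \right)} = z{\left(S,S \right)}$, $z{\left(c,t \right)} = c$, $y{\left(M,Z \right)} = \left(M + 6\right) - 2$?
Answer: $- \frac{4876541}{49258} \approx -99.0$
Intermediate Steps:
$y{\left(M,Z \right)} = 4 + M$ ($y{\left(M,Z \right)} = \left(6 + M\right) - 2 = 4 + M$)
$r{\left(S \right)} = S$
$v{\left(V \right)} = -99$ ($v{\left(V \right)} = -53 - 46 = -99$)
$I = - \frac{1}{49258}$ ($I = \frac{1}{104 - 49362} = \frac{1}{-49258} = - \frac{1}{49258} \approx -2.0301 \cdot 10^{-5}$)
$v{\left(y{\left(-4,-5 \right)} \right)} - I = -99 - - \frac{1}{49258} = -99 + \frac{1}{49258} = - \frac{4876541}{49258}$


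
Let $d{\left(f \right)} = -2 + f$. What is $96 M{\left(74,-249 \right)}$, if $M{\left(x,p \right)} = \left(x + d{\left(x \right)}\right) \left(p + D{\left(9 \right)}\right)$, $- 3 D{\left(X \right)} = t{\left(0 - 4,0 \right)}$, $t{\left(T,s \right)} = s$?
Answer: $-3489984$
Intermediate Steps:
$D{\left(X \right)} = 0$ ($D{\left(X \right)} = \left(- \frac{1}{3}\right) 0 = 0$)
$M{\left(x,p \right)} = p \left(-2 + 2 x\right)$ ($M{\left(x,p \right)} = \left(x + \left(-2 + x\right)\right) \left(p + 0\right) = \left(-2 + 2 x\right) p = p \left(-2 + 2 x\right)$)
$96 M{\left(74,-249 \right)} = 96 \cdot 2 \left(-249\right) \left(-1 + 74\right) = 96 \cdot 2 \left(-249\right) 73 = 96 \left(-36354\right) = -3489984$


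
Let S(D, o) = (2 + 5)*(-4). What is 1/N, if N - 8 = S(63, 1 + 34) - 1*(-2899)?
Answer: 1/2879 ≈ 0.00034734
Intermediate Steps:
S(D, o) = -28 (S(D, o) = 7*(-4) = -28)
N = 2879 (N = 8 + (-28 - 1*(-2899)) = 8 + (-28 + 2899) = 8 + 2871 = 2879)
1/N = 1/2879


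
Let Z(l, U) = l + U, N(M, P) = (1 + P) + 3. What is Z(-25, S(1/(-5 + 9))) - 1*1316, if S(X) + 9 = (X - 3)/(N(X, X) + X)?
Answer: -24311/18 ≈ -1350.6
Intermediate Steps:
N(M, P) = 4 + P
S(X) = -9 + (-3 + X)/(4 + 2*X) (S(X) = -9 + (X - 3)/((4 + X) + X) = -9 + (-3 + X)/(4 + 2*X))
Z(l, U) = U + l
Z(-25, S(1/(-5 + 9))) - 1*1316 = ((-39 - 17/(-5 + 9))/(2*(2 + 1/(-5 + 9))) - 25) - 1*1316 = ((-39 - 17/4)/(2*(2 + 1/4)) - 25) - 1316 = ((-39 - 17*¼)/(2*(2 + ¼)) - 25) - 1316 = ((-39 - 17/4)/(2*(9/4)) - 25) - 1316 = ((½)*(4/9)*(-173/4) - 25) - 1316 = (-173/18 - 25) - 1316 = -623/18 - 1316 = -24311/18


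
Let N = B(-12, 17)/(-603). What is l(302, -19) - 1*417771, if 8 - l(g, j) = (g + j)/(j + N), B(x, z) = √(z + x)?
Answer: -54834804372379/131262844 - 170649*√5/131262844 ≈ -4.1775e+5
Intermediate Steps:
B(x, z) = √(x + z)
N = -√5/603 (N = √(-12 + 17)/(-603) = √5*(-1/603) = -√5/603 ≈ -0.0037082)
l(g, j) = 8 - (g + j)/(j - √5/603)
l(302, -19) - 1*417771 = (-603*302 - 8*√5 + 4221*(-19))/(-√5 + 603*(-19)) - 1*417771 = (-182106 - 8*√5 - 80199)/(-√5 - 11457) - 417771 = (-262305 - 8*√5)/(-11457 - √5) - 417771 = -417771 + (-262305 - 8*√5)/(-11457 - √5)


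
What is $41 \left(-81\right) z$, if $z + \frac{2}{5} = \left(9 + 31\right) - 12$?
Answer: $- \frac{458298}{5} \approx -91660.0$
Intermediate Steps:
$z = \frac{138}{5}$ ($z = - \frac{2}{5} + \left(\left(9 + 31\right) - 12\right) = - \frac{2}{5} + \left(40 - 12\right) = - \frac{2}{5} + 28 = \frac{138}{5} \approx 27.6$)
$41 \left(-81\right) z = 41 \left(-81\right) \frac{138}{5} = \left(-3321\right) \frac{138}{5} = - \frac{458298}{5}$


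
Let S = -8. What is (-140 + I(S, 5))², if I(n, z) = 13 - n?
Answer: 14161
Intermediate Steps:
(-140 + I(S, 5))² = (-140 + (13 - 1*(-8)))² = (-140 + (13 + 8))² = (-140 + 21)² = (-119)² = 14161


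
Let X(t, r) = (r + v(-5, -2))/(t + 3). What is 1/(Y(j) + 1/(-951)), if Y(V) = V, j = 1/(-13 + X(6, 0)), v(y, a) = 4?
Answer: -107463/8672 ≈ -12.392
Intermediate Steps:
X(t, r) = (4 + r)/(3 + t) (X(t, r) = (r + 4)/(t + 3) = (4 + r)/(3 + t))
j = -9/113 (j = 1/(-13 + (4 + 0)/(3 + 6)) = 1/(-13 + 4/9) = 1/(-113/9) = -9/113 ≈ -0.079646)
1/(Y(j) + 1/(-951)) = 1/(-9/113 + 1/(-951)) = 1/(-9/113 - 1/951) = 1/(-8672/107463) = -107463/8672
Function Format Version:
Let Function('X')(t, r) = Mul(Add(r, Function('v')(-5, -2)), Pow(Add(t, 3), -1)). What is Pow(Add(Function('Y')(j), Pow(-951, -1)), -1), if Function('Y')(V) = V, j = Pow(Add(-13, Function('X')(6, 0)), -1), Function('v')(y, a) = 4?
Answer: Rational(-107463, 8672) ≈ -12.392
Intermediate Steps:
Function('X')(t, r) = Mul(Pow(Add(3, t), -1), Add(4, r)) (Function('X')(t, r) = Mul(Add(r, 4), Pow(Add(t, 3), -1)) = Mul(Add(4, r), Pow(Add(3, t), -1)) = Mul(Pow(Add(3, t), -1), Add(4, r)))
j = Rational(-9, 113) (j = Pow(Add(-13, Mul(Pow(Add(3, 6), -1), Add(4, 0))), -1) = Pow(Add(-13, Mul(Pow(9, -1), 4)), -1) = Pow(Add(-13, Mul(Rational(1, 9), 4)), -1) = Pow(Add(-13, Rational(4, 9)), -1) = Pow(Rational(-113, 9), -1) = Rational(-9, 113) ≈ -0.079646)
Pow(Add(Function('Y')(j), Pow(-951, -1)), -1) = Pow(Add(Rational(-9, 113), Pow(-951, -1)), -1) = Pow(Add(Rational(-9, 113), Rational(-1, 951)), -1) = Pow(Rational(-8672, 107463), -1) = Rational(-107463, 8672)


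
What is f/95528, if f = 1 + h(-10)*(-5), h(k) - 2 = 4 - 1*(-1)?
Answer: -17/47764 ≈ -0.00035592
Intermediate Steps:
h(k) = 7 (h(k) = 2 + (4 - 1*(-1)) = 2 + (4 + 1) = 2 + 5 = 7)
f = -34 (f = 1 + 7*(-5) = 1 - 35 = -34)
f/95528 = -34/95528 = -34*1/95528 = -17/47764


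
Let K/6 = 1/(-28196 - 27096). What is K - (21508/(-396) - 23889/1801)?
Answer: 333105787351/4929254154 ≈ 67.577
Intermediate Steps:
K = -3/27646 (K = 6/(-28196 - 27096) = 6/(-55292) = 6*(-1/55292) = -3/27646 ≈ -0.00010851)
K - (21508/(-396) - 23889/1801) = -3/27646 - (21508/(-396) - 23889/1801) = -3/27646 - (21508*(-1/396) - 23889*1/1801) = -3/27646 - (-5377/99 - 23889/1801) = -3/27646 - 1*(-12048988/178299) = -3/27646 + 12048988/178299 = 333105787351/4929254154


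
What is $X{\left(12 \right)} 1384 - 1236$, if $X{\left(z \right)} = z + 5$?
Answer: $22292$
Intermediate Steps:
$X{\left(z \right)} = 5 + z$
$X{\left(12 \right)} 1384 - 1236 = \left(5 + 12\right) 1384 - 1236 = 17 \cdot 1384 - 1236 = 23528 - 1236 = 22292$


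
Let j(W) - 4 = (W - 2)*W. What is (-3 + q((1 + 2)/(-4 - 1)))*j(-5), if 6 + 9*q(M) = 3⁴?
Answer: 208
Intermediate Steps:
q(M) = 25/3 (q(M) = -⅔ + (⅑)*3⁴ = -⅔ + (⅑)*81 = -⅔ + 9 = 25/3)
j(W) = 4 + W*(-2 + W) (j(W) = 4 + (W - 2)*W = 4 + (-2 + W)*W = 4 + W*(-2 + W))
(-3 + q((1 + 2)/(-4 - 1)))*j(-5) = (-3 + 25/3)*(4 + (-5)² - 2*(-5)) = 16*(4 + 25 + 10)/3 = (16/3)*39 = 208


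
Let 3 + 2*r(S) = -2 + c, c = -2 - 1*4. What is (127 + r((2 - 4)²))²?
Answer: 59049/4 ≈ 14762.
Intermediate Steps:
c = -6 (c = -2 - 4 = -6)
r(S) = -11/2 (r(S) = -3/2 + (-2 - 6)/2 = -3/2 + (½)*(-8) = -3/2 - 4 = -11/2)
(127 + r((2 - 4)²))² = (127 - 11/2)² = (243/2)² = 59049/4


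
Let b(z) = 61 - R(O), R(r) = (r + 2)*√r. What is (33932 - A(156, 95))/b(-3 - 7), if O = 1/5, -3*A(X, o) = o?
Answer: 776918875/1395012 + 5604005*√5/1395012 ≈ 565.91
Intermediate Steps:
A(X, o) = -o/3
O = ⅕ ≈ 0.20000
R(r) = √r*(2 + r) (R(r) = (2 + r)*√r = √r*(2 + r))
b(z) = 61 - 11*√5/25 (b(z) = 61 - √(⅕)*(2 + ⅕) = 61 - √5/5*11/5 = 61 - 11*√5/25)
(33932 - A(156, 95))/b(-3 - 7) = (33932 - (-1)*95/3)/(61 - 11*√5/25) = (33932 - 1*(-95/3))/(61 - 11*√5/25) = (33932 + 95/3)/(61 - 11*√5/25) = 101891/(3*(61 - 11*√5/25))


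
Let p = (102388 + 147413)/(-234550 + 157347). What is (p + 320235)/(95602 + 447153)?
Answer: 24722852904/41902314265 ≈ 0.59001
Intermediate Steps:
p = -249801/77203 (p = 249801/(-77203) = 249801*(-1/77203) = -249801/77203 ≈ -3.2356)
(p + 320235)/(95602 + 447153) = (-249801/77203 + 320235)/(95602 + 447153) = (24722852904/77203)/542755 = (24722852904/77203)*(1/542755) = 24722852904/41902314265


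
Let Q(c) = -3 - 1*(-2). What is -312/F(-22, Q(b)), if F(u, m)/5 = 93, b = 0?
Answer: -104/155 ≈ -0.67097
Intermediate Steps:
Q(c) = -1 (Q(c) = -3 + 2 = -1)
F(u, m) = 465 (F(u, m) = 5*93 = 465)
-312/F(-22, Q(b)) = -312/465 = -312*1/465 = -104/155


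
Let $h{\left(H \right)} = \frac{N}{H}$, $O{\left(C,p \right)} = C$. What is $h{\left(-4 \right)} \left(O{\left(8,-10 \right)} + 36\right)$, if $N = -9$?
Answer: $99$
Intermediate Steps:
$h{\left(H \right)} = - \frac{9}{H}$
$h{\left(-4 \right)} \left(O{\left(8,-10 \right)} + 36\right) = - \frac{9}{-4} \left(8 + 36\right) = \left(-9\right) \left(- \frac{1}{4}\right) 44 = \frac{9}{4} \cdot 44 = 99$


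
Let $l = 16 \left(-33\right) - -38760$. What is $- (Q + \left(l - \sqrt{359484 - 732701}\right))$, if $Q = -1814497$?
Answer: $1776265 + i \sqrt{373217} \approx 1.7763 \cdot 10^{6} + 610.92 i$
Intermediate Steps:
$l = 38232$ ($l = -528 + 38760 = 38232$)
$- (Q + \left(l - \sqrt{359484 - 732701}\right)) = - (-1814497 + \left(38232 - \sqrt{359484 - 732701}\right)) = - (-1814497 + \left(38232 - \sqrt{-373217}\right)) = - (-1814497 + \left(38232 - i \sqrt{373217}\right)) = - (-1776265 - i \sqrt{373217}) = 1776265 + i \sqrt{373217}$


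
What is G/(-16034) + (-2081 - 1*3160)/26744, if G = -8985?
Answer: 78130323/214406648 ≈ 0.36440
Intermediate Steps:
G/(-16034) + (-2081 - 1*3160)/26744 = -8985/(-16034) + (-2081 - 1*3160)/26744 = -8985*(-1/16034) + (-2081 - 3160)*(1/26744) = 8985/16034 - 5241*1/26744 = 8985/16034 - 5241/26744 = 78130323/214406648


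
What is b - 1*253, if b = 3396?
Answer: 3143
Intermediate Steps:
b - 1*253 = 3396 - 1*253 = 3396 - 253 = 3143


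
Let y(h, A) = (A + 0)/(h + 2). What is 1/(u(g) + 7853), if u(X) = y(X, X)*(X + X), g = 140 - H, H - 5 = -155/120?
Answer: 39828/323468725 ≈ 0.00012313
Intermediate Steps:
y(h, A) = A/(2 + h)
H = 89/24 (H = 5 - 155/120 = 5 - 155*1/120 = 5 - 31/24 = 89/24 ≈ 3.7083)
g = 3271/24 (g = 140 - 1*89/24 = 140 - 89/24 = 3271/24 ≈ 136.29)
u(X) = 2*X²/(2 + X) (u(X) = (X/(2 + X))*(X + X) = (X/(2 + X))*(2*X) = 2*X²/(2 + X))
1/(u(g) + 7853) = 1/(2*(3271/24)²/(2 + 3271/24) + 7853) = 1/(2*(10699441/576)/(3319/24) + 7853) = 1/(2*(10699441/576)*(24/3319) + 7853) = 1/(10699441/39828 + 7853) = 1/(323468725/39828) = 39828/323468725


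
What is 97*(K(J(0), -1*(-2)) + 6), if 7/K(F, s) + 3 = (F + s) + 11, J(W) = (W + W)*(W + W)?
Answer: 6499/10 ≈ 649.90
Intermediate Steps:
J(W) = 4*W² (J(W) = (2*W)*(2*W) = 4*W²)
K(F, s) = 7/(8 + F + s) (K(F, s) = 7/(-3 + ((F + s) + 11)) = 7/(-3 + (11 + F + s)) = 7/(8 + F + s))
97*(K(J(0), -1*(-2)) + 6) = 97*(7/(8 + 4*0² - 1*(-2)) + 6) = 97*(7/(8 + 4*0 + 2) + 6) = 97*(7/(8 + 0 + 2) + 6) = 97*(7/10 + 6) = 97*(67/10) = 6499/10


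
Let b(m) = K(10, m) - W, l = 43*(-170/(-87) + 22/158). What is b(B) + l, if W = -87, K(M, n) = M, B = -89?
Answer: 1285322/6873 ≈ 187.01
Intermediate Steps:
l = 618641/6873 (l = 43*(-170*(-1/87) + 22*(1/158)) = 43*(170/87 + 11/79) = 43*(14387/6873) = 618641/6873 ≈ 90.010)
b(m) = 97 (b(m) = 10 - 1*(-87) = 10 + 87 = 97)
b(B) + l = 97 + 618641/6873 = 1285322/6873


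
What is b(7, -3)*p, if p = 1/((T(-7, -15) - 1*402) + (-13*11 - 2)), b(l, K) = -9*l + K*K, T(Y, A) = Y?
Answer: 27/277 ≈ 0.097473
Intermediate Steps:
b(l, K) = K**2 - 9*l (b(l, K) = -9*l + K**2 = K**2 - 9*l)
p = -1/554 (p = 1/((-7 - 1*402) + (-13*11 - 2)) = 1/((-7 - 402) + (-143 - 2)) = 1/(-409 - 145) = 1/(-554) = -1/554 ≈ -0.0018051)
b(7, -3)*p = ((-3)**2 - 9*7)*(-1/554) = (9 - 63)*(-1/554) = -54*(-1/554) = 27/277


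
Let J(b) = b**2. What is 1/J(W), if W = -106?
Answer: 1/11236 ≈ 8.9000e-5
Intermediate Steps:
1/J(W) = 1/((-106)**2) = 1/11236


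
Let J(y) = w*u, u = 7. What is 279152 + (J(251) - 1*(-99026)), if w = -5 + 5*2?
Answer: 378213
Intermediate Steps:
w = 5 (w = -5 + 10 = 5)
J(y) = 35 (J(y) = 5*7 = 35)
279152 + (J(251) - 1*(-99026)) = 279152 + (35 - 1*(-99026)) = 279152 + (35 + 99026) = 279152 + 99061 = 378213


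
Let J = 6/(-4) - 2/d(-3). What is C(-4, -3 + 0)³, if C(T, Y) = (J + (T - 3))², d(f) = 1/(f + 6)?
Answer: 594823321/64 ≈ 9.2941e+6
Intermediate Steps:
d(f) = 1/(6 + f)
J = -15/2 (J = 6/(-4) - 2/(1/(6 - 3)) = 6*(-¼) - 2/(1/3) = -3/2 - 2/⅓ = -3/2 - 2*3 = -3/2 - 6 = -15/2 ≈ -7.5000)
C(T, Y) = (-21/2 + T)² (C(T, Y) = (-15/2 + (T - 3))² = (-15/2 + (-3 + T))² = (-21/2 + T)²)
C(-4, -3 + 0)³ = ((21 - 2*(-4))²/4)³ = ((21 + 8)²/4)³ = ((¼)*29²)³ = ((¼)*841)³ = (841/4)³ = 594823321/64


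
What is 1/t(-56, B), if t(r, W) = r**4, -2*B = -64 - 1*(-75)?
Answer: 1/9834496 ≈ 1.0168e-7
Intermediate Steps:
B = -11/2 (B = -(-64 - 1*(-75))/2 = -(-64 + 75)/2 = -1/2*11 = -11/2 ≈ -5.5000)
1/t(-56, B) = 1/((-56)**4) = 1/9834496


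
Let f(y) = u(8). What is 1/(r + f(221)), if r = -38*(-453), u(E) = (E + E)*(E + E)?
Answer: 1/17470 ≈ 5.7241e-5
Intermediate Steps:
u(E) = 4*E² (u(E) = (2*E)*(2*E) = 4*E²)
r = 17214
f(y) = 256 (f(y) = 4*8² = 4*64 = 256)
1/(r + f(221)) = 1/(17214 + 256) = 1/17470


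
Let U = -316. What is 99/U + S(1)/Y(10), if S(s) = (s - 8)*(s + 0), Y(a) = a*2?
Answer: -262/395 ≈ -0.66329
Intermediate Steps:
Y(a) = 2*a
S(s) = s*(-8 + s) (S(s) = (-8 + s)*s = s*(-8 + s))
99/U + S(1)/Y(10) = 99/(-316) + (1*(-8 + 1))/((2*10)) = 99*(-1/316) + (1*(-7))/20 = -99/316 - 7*1/20 = -99/316 - 7/20 = -262/395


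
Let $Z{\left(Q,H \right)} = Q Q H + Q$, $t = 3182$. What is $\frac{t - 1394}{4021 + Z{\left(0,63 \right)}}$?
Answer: $\frac{1788}{4021} \approx 0.44467$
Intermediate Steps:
$Z{\left(Q,H \right)} = Q + H Q^{2}$ ($Z{\left(Q,H \right)} = Q^{2} H + Q = H Q^{2} + Q = Q + H Q^{2}$)
$\frac{t - 1394}{4021 + Z{\left(0,63 \right)}} = \frac{3182 - 1394}{4021 + 0 \left(1 + 63 \cdot 0\right)} = \frac{1788}{4021 + 0 \left(1 + 0\right)} = \frac{1788}{4021 + 0 \cdot 1} = \frac{1788}{4021 + 0} = \frac{1788}{4021}$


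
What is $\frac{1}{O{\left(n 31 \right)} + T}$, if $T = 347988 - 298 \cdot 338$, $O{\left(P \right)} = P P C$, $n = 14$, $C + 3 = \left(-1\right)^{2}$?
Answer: $- \frac{1}{129448} \approx -7.7251 \cdot 10^{-6}$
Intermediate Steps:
$C = -2$ ($C = -3 + \left(-1\right)^{2} = -3 + 1 = -2$)
$O{\left(P \right)} = - 2 P^{2}$ ($O{\left(P \right)} = P P \left(-2\right) = P^{2} \left(-2\right) = - 2 P^{2}$)
$T = 247264$ ($T = 347988 - 100724 = 247264$)
$\frac{1}{O{\left(n 31 \right)} + T} = \frac{1}{- 2 \left(14 \cdot 31\right)^{2} + 247264} = \frac{1}{- 2 \cdot 434^{2} + 247264} = \frac{1}{\left(-2\right) 188356 + 247264} = \frac{1}{-376712 + 247264} = \frac{1}{-129448} = - \frac{1}{129448}$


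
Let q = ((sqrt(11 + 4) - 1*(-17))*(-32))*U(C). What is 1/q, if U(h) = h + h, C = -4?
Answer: 17/70144 - sqrt(15)/70144 ≈ 0.00018714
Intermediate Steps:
U(h) = 2*h
q = 4352 + 256*sqrt(15) (q = ((sqrt(11 + 4) - 1*(-17))*(-32))*(2*(-4)) = ((sqrt(15) + 17)*(-32))*(-8) = ((17 + sqrt(15))*(-32))*(-8) = (-544 - 32*sqrt(15))*(-8) = 4352 + 256*sqrt(15) ≈ 5343.5)
1/q = 1/(4352 + 256*sqrt(15))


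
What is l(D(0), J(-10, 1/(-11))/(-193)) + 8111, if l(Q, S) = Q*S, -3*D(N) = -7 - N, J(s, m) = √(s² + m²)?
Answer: 8111 - 7*√12101/6369 ≈ 8110.9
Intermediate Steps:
J(s, m) = √(m² + s²)
D(N) = 7/3 + N/3 (D(N) = -(-7 - N)/3 = 7/3 + N/3)
l(D(0), J(-10, 1/(-11))/(-193)) + 8111 = (7/3 + (⅓)*0)*(√((1/(-11))² + (-10)²)/(-193)) + 8111 = (7/3 + 0)*(√((-1/11)² + 100)*(-1/193)) + 8111 = 7*(√(1/121 + 100)*(-1/193))/3 + 8111 = 7*(√(12101/121)*(-1/193))/3 + 8111 = 7*((√12101/11)*(-1/193))/3 + 8111 = 7*(-√12101/2123)/3 + 8111 = -7*√12101/6369 + 8111 = 8111 - 7*√12101/6369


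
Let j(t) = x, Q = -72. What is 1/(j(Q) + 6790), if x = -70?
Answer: 1/6720 ≈ 0.00014881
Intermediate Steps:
j(t) = -70
1/(j(Q) + 6790) = 1/(-70 + 6790) = 1/6720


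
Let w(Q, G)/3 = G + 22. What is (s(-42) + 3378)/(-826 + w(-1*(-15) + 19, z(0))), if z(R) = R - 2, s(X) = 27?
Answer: -3405/766 ≈ -4.4452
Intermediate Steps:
z(R) = -2 + R
w(Q, G) = 66 + 3*G (w(Q, G) = 3*(G + 22) = 3*(22 + G) = 66 + 3*G)
(s(-42) + 3378)/(-826 + w(-1*(-15) + 19, z(0))) = (27 + 3378)/(-826 + (66 + 3*(-2 + 0))) = 3405/(-826 + (66 + 3*(-2))) = 3405/(-826 + (66 - 6)) = 3405/(-826 + 60) = 3405/(-766) = 3405*(-1/766) = -3405/766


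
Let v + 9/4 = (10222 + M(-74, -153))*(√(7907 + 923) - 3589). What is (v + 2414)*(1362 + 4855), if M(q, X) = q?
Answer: -905661729897/4 + 63090116*√8830 ≈ -2.2049e+11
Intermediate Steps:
v = -145684697/4 + 10148*√8830 (v = -9/4 + (10222 - 74)*(√(7907 + 923) - 3589) = -9/4 + 10148*(√8830 - 3589) = -9/4 + 10148*(-3589 + √8830) = -9/4 + (-36421172 + 10148*√8830) = -145684697/4 + 10148*√8830 ≈ -3.5468e+7)
(v + 2414)*(1362 + 4855) = ((-145684697/4 + 10148*√8830) + 2414)*(1362 + 4855) = (-145675041/4 + 10148*√8830)*6217 = -905661729897/4 + 63090116*√8830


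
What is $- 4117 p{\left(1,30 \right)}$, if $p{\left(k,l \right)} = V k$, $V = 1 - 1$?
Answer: $0$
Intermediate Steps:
$V = 0$
$p{\left(k,l \right)} = 0$ ($p{\left(k,l \right)} = 0 k = 0$)
$- 4117 p{\left(1,30 \right)} = \left(-4117\right) 0 = 0$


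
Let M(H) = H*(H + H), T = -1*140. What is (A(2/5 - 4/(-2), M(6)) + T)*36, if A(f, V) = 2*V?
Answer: 144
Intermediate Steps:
T = -140
M(H) = 2*H² (M(H) = H*(2*H) = 2*H²)
(A(2/5 - 4/(-2), M(6)) + T)*36 = (2*(2*6²) - 140)*36 = (2*(2*36) - 140)*36 = (2*72 - 140)*36 = (144 - 140)*36 = 4*36 = 144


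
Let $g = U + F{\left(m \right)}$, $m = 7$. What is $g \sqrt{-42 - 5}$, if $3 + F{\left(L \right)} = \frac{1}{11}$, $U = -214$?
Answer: $- \frac{2386 i \sqrt{47}}{11} \approx - 1487.1 i$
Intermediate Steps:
$F{\left(L \right)} = - \frac{32}{11}$ ($F{\left(L \right)} = -3 + \frac{1}{11} = - \frac{32}{11}$)
$g = - \frac{2386}{11}$ ($g = -214 - \frac{32}{11} = - \frac{2386}{11} \approx -216.91$)
$g \sqrt{-42 - 5} = - \frac{2386 \sqrt{-42 - 5}}{11} = - \frac{2386 \sqrt{-47}}{11} = - \frac{2386 i \sqrt{47}}{11}$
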